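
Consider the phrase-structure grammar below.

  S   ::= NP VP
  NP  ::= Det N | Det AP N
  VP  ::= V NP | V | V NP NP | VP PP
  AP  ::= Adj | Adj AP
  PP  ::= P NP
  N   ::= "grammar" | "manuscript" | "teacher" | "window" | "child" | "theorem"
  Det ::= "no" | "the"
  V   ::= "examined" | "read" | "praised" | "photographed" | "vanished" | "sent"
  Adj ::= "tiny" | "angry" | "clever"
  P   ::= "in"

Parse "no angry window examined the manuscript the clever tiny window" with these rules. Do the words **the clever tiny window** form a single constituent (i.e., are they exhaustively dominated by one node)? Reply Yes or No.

[S [NP [Det no] [AP [Adj angry]] [N window]] [VP [V examined] [NP [Det the] [N manuscript]] [NP [Det the] [AP [Adj clever] [AP [Adj tiny]]] [N window]]]]
The words 'the clever tiny window' are exhaustively dominated by a single NP node (built by NP → Det AP N), so they form a constituent.

Yes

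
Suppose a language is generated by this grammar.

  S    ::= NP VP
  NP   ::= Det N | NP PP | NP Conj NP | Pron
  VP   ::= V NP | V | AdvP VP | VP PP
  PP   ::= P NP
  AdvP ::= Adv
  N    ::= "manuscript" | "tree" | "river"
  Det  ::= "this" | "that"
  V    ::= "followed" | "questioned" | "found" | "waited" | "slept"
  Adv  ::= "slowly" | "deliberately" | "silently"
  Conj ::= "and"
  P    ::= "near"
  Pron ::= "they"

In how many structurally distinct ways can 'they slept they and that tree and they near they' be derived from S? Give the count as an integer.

7

Two of the 7 distinct bracketings:
[S [NP [Pron they]] [VP [V slept] [NP [NP [NP [Pron they]] [Conj and] [NP [NP [Det that] [N tree]] [Conj and] [NP [Pron they]]]] [PP [P near] [NP [Pron they]]]]]]
[S [NP [Pron they]] [VP [V slept] [NP [NP [NP [NP [Pron they]] [Conj and] [NP [Det that] [N tree]]] [Conj and] [NP [Pron they]]] [PP [P near] [NP [Pron they]]]]]]
The trees differ in how a recursive rule is bracketed over the same span.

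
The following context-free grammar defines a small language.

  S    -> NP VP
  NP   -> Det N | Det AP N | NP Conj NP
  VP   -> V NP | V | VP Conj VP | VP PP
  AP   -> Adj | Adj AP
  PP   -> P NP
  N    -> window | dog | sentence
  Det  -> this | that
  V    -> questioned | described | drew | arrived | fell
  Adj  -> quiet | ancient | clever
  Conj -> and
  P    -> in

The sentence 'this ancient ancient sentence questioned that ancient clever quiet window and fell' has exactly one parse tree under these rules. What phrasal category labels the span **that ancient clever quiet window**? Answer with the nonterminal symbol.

NP

[S [NP [Det this] [AP [Adj ancient] [AP [Adj ancient]]] [N sentence]] [VP [VP [V questioned] [NP [Det that] [AP [Adj ancient] [AP [Adj clever] [AP [Adj quiet]]]] [N window]]] [Conj and] [VP [V fell]]]]
The span 'that ancient clever quiet window' is the NP node built by NP → Det AP N.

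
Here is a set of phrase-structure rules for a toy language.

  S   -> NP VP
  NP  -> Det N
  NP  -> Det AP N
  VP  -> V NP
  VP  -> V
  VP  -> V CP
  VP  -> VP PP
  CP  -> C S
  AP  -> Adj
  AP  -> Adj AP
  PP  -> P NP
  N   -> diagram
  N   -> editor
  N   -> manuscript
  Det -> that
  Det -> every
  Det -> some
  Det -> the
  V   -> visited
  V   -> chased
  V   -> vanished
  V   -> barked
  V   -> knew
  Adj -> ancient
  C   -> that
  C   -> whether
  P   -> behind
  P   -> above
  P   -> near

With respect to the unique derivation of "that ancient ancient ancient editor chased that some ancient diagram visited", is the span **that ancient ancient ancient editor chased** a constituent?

No

[S [NP [Det that] [AP [Adj ancient] [AP [Adj ancient] [AP [Adj ancient]]]] [N editor]] [VP [V chased] [CP [C that] [S [NP [Det some] [AP [Adj ancient]] [N diagram]] [VP [V visited]]]]]]
The smallest constituent containing 'that ancient ancient ancient editor chased' is the S spanning 'that ancient ancient ancient editor chased that some ancient diagram visited'; no single node in the tree dominates exactly the given words.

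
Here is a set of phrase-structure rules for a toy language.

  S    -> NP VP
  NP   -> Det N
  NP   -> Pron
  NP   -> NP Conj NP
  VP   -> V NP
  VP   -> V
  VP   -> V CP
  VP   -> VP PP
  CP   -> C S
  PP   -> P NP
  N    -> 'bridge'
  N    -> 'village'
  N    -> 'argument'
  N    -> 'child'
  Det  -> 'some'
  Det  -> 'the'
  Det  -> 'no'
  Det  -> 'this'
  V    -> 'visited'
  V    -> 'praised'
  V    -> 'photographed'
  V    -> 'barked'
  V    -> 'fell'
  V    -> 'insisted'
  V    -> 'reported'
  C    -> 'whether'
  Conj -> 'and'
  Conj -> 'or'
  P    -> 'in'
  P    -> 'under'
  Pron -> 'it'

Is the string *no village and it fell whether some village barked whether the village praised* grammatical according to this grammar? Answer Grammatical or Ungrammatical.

[S [NP [NP [Det no] [N village]] [Conj and] [NP [Pron it]]] [VP [V fell] [CP [C whether] [S [NP [Det some] [N village]] [VP [V barked] [CP [C whether] [S [NP [Det the] [N village]] [VP [V praised]]]]]]]]]
Every word is introduced by a lexical rule and the phrasal rules combine the resulting categories into a single S.

Grammatical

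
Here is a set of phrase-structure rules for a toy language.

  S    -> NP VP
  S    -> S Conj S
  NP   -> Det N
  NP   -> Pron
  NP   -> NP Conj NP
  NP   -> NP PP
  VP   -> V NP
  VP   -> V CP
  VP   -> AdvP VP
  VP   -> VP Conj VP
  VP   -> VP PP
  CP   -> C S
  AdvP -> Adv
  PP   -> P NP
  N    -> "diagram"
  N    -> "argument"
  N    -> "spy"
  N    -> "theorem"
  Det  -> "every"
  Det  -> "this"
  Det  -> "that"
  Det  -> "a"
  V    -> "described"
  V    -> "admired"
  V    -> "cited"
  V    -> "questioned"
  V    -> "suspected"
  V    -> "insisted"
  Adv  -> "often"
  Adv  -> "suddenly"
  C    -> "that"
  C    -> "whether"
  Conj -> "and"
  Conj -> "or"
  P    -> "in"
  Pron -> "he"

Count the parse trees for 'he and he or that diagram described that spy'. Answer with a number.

2

The two bracketings:
[S [NP [NP [Pron he]] [Conj and] [NP [NP [Pron he]] [Conj or] [NP [Det that] [N diagram]]]] [VP [V described] [NP [Det that] [N spy]]]]
[S [NP [NP [NP [Pron he]] [Conj and] [NP [Pron he]]] [Conj or] [NP [Det that] [N diagram]]] [VP [V described] [NP [Det that] [N spy]]]]
The trees differ in how a recursive rule is bracketed over the same span.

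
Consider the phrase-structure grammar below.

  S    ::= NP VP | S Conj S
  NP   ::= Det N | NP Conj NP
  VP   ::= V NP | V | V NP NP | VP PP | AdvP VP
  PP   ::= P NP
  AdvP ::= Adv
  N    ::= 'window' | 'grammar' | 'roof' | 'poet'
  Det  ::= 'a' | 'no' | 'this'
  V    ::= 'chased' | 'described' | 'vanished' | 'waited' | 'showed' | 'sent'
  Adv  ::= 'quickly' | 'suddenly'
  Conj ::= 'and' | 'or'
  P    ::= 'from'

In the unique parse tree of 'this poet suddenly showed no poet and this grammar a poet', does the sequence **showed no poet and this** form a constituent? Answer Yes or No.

No

[S [NP [Det this] [N poet]] [VP [AdvP [Adv suddenly]] [VP [V showed] [NP [NP [Det no] [N poet]] [Conj and] [NP [Det this] [N grammar]]] [NP [Det a] [N poet]]]]]
The smallest constituent containing 'showed no poet and this' is the VP spanning 'showed no poet and this grammar a poet'; no single node in the tree dominates exactly the given words.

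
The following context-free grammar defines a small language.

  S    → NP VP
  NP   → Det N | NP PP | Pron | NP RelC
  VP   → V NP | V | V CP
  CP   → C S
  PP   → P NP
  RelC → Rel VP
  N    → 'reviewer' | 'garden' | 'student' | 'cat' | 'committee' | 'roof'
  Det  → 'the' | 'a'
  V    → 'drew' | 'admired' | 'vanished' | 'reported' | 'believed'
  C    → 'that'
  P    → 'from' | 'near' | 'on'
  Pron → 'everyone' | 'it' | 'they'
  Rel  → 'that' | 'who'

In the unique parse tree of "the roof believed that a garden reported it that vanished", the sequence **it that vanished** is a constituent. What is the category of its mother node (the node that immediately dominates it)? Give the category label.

VP

S
  NP
    Det: the
    N: roof
  VP
    V: believed
    CP
      C: that
      S
        NP
          Det: a
          N: garden
        VP
          V: reported
          NP
            NP
              Pron: it
            RelC
              Rel: that
              VP
                V: vanished
The span 'it that vanished' is the NP node built by NP → NP RelC.
Its mother is the VP built by VP → V NP.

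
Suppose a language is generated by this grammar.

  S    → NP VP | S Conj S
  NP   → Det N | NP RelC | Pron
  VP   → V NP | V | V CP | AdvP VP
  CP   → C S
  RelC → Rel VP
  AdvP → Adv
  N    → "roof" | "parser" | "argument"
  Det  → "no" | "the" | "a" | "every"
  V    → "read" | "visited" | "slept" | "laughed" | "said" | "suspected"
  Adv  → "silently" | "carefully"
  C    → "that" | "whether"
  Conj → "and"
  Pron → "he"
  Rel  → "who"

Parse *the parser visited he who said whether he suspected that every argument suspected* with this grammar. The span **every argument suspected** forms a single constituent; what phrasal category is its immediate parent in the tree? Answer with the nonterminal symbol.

S
  NP
    Det: the
    N: parser
  VP
    V: visited
    NP
      NP
        Pron: he
      RelC
        Rel: who
        VP
          V: said
          CP
            C: whether
            S
              NP
                Pron: he
              VP
                V: suspected
                CP
                  C: that
                  S
                    NP
                      Det: every
                      N: argument
                    VP
                      V: suspected
The span 'every argument suspected' is the S node built by S → NP VP.
Its mother is the CP built by CP → C S.

CP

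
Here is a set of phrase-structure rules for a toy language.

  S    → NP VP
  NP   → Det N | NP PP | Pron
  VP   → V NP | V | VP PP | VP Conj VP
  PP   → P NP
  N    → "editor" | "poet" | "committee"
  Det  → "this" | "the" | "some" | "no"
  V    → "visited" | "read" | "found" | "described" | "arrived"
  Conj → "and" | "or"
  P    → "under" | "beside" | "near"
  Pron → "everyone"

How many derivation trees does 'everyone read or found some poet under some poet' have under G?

Two of the 3 distinct bracketings:
[S [NP [Pron everyone]] [VP [VP [VP [V read]] [Conj or] [VP [V found] [NP [Det some] [N poet]]]] [PP [P under] [NP [Det some] [N poet]]]]]
[S [NP [Pron everyone]] [VP [VP [V read]] [Conj or] [VP [V found] [NP [NP [Det some] [N poet]] [PP [P under] [NP [Det some] [N poet]]]]]]]
The difference turns on whether NP → NP PP is used at the relevant span, versus an alternative expansion of NP.

3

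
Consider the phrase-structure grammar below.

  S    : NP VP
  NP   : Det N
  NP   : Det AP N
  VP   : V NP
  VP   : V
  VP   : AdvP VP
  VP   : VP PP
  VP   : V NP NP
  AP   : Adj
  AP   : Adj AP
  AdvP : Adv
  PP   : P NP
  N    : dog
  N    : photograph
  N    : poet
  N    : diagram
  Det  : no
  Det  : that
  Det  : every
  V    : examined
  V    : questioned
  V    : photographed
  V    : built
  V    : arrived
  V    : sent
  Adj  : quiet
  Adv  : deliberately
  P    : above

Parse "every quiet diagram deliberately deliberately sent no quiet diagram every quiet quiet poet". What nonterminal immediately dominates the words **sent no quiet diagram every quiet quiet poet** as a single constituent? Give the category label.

VP

S
  NP
    Det: every
    AP
      Adj: quiet
    N: diagram
  VP
    AdvP
      Adv: deliberately
    VP
      AdvP
        Adv: deliberately
      VP
        V: sent
        NP
          Det: no
          AP
            Adj: quiet
          N: diagram
        NP
          Det: every
          AP
            Adj: quiet
            AP
              Adj: quiet
          N: poet
The span 'sent no quiet diagram every quiet quiet poet' is the VP node built by VP → V NP NP.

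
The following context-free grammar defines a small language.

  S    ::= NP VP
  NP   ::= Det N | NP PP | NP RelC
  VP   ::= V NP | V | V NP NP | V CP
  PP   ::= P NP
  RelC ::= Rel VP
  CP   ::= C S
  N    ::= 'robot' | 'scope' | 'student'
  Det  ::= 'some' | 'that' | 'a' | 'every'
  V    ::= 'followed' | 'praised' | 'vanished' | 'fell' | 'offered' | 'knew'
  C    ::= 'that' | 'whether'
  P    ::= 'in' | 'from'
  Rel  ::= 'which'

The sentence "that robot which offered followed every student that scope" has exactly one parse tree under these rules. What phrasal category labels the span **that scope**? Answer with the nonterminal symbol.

[S [NP [NP [Det that] [N robot]] [RelC [Rel which] [VP [V offered]]]] [VP [V followed] [NP [Det every] [N student]] [NP [Det that] [N scope]]]]
The span 'that scope' is the NP node built by NP → Det N.

NP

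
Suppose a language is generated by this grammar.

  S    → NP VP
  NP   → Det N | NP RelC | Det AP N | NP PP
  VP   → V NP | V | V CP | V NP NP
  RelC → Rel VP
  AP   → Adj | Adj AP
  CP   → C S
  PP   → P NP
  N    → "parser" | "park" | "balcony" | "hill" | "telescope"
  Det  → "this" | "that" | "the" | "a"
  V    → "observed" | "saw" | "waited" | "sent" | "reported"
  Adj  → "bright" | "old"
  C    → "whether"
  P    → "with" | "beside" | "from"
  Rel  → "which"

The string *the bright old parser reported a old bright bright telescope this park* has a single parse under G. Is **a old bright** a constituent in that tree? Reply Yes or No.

No

[S [NP [Det the] [AP [Adj bright] [AP [Adj old]]] [N parser]] [VP [V reported] [NP [Det a] [AP [Adj old] [AP [Adj bright] [AP [Adj bright]]]] [N telescope]] [NP [Det this] [N park]]]]
The smallest constituent containing 'a old bright' is the NP spanning 'a old bright bright telescope'; no single node in the tree dominates exactly the given words.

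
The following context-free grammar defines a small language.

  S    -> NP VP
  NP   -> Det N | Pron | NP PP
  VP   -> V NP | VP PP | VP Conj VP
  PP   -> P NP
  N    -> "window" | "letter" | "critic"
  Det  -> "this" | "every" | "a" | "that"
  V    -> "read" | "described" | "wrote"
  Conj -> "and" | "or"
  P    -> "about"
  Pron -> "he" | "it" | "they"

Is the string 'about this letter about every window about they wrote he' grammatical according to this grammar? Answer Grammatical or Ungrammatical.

Ungrammatical

For S → NP VP, no prefix of the string parses as an NP.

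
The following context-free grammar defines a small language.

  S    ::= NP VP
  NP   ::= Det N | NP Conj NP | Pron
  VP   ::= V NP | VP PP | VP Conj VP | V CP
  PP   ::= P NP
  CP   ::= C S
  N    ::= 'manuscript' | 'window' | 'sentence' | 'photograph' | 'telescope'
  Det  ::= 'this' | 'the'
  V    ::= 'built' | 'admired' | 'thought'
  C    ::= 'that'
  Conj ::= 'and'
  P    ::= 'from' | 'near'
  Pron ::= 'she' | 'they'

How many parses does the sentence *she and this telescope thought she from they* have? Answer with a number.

[S [NP [NP [Pron she]] [Conj and] [NP [Det this] [N telescope]]] [VP [VP [V thought] [NP [Pron she]]] [PP [P from] [NP [Pron they]]]]]
No rule offers an alternative attachment or grouping for any span, so this is the only derivation.

1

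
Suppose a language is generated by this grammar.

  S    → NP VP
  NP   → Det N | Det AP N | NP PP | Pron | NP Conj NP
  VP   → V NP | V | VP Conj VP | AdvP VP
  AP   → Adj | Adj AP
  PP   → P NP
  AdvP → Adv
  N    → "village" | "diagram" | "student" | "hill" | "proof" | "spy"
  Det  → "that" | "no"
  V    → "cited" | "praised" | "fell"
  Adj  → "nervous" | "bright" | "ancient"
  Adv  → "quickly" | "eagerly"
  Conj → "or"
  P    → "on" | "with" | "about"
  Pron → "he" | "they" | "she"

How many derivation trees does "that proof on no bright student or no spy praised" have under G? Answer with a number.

The two bracketings:
[S [NP [NP [Det that] [N proof]] [PP [P on] [NP [NP [Det no] [AP [Adj bright]] [N student]] [Conj or] [NP [Det no] [N spy]]]]] [VP [V praised]]]
[S [NP [NP [NP [Det that] [N proof]] [PP [P on] [NP [Det no] [AP [Adj bright]] [N student]]]] [Conj or] [NP [Det no] [N spy]]] [VP [V praised]]]
The trees differ in how a recursive rule is bracketed over the same span.

2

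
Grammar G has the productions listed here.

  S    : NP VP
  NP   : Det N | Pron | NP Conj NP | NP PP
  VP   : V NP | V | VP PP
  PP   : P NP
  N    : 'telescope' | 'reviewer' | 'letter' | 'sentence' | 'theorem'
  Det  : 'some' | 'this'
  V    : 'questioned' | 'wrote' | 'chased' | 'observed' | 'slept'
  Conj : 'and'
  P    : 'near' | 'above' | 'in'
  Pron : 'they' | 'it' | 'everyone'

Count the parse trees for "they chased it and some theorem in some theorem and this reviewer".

6

Two of the 6 distinct bracketings:
[S [NP [Pron they]] [VP [V chased] [NP [NP [Pron it]] [Conj and] [NP [NP [NP [Det some] [N theorem]] [PP [P in] [NP [Det some] [N theorem]]]] [Conj and] [NP [Det this] [N reviewer]]]]]]
[S [NP [Pron they]] [VP [V chased] [NP [NP [Pron it]] [Conj and] [NP [NP [Det some] [N theorem]] [PP [P in] [NP [NP [Det some] [N theorem]] [Conj and] [NP [Det this] [N reviewer]]]]]]]]
The trees differ in how a recursive rule is bracketed over the same span.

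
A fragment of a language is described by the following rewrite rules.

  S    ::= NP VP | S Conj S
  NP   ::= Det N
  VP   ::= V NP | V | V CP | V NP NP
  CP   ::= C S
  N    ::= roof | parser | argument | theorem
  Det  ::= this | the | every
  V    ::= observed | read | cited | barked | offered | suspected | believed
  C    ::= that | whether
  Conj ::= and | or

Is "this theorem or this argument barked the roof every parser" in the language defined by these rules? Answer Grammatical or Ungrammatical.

For S → NP VP, the only prefix that parses as NP is 'this theorem', but the remainder 'or this argument barked the roof every parser' is not a VP under these rules. The alternative S rule S → S Conj S likewise has no satisfying split.

Ungrammatical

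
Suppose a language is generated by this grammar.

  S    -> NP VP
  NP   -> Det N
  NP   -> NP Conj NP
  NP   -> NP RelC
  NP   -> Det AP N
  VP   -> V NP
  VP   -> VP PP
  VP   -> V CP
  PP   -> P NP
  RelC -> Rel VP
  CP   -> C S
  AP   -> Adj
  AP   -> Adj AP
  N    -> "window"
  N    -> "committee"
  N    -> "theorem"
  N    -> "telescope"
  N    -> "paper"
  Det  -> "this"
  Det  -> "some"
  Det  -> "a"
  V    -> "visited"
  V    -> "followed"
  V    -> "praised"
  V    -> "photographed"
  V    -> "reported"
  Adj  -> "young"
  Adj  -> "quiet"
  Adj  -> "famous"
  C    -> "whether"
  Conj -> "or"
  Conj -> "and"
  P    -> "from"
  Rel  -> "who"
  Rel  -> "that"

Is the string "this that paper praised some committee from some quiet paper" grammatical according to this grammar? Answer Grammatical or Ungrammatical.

A Det word can never sit immediately before a Rel word in any string this grammar generates, so the substring 'this that' rules out a derivation.

Ungrammatical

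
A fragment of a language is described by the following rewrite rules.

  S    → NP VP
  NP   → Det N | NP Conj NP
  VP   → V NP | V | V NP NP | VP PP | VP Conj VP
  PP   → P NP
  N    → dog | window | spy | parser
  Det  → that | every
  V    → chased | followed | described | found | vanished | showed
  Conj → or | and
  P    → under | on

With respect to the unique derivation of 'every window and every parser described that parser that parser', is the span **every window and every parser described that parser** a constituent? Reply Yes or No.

No

[S [NP [NP [Det every] [N window]] [Conj and] [NP [Det every] [N parser]]] [VP [V described] [NP [Det that] [N parser]] [NP [Det that] [N parser]]]]
The smallest constituent containing 'every window and every parser described that parser' is the S spanning 'every window and every parser described that parser that parser'; no single node in the tree dominates exactly the given words.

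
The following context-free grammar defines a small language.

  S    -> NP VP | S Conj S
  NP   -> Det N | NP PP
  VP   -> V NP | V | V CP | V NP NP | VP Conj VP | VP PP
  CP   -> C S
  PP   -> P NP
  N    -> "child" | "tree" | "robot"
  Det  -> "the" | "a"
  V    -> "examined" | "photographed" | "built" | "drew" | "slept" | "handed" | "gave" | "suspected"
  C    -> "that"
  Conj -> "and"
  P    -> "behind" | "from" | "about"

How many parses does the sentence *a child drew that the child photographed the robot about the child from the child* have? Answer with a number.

Two of the 9 distinct bracketings:
[S [NP [Det a] [N child]] [VP [V drew] [CP [C that] [S [NP [Det the] [N child]] [VP [V photographed] [NP [NP [Det the] [N robot]] [PP [P about] [NP [NP [Det the] [N child]] [PP [P from] [NP [Det the] [N child]]]]]]]]]]]
[S [NP [Det a] [N child]] [VP [V drew] [CP [C that] [S [NP [Det the] [N child]] [VP [V photographed] [NP [NP [NP [Det the] [N robot]] [PP [P about] [NP [Det the] [N child]]]] [PP [P from] [NP [Det the] [N child]]]]]]]]]
The trees differ in how a recursive rule is bracketed over the same span.

9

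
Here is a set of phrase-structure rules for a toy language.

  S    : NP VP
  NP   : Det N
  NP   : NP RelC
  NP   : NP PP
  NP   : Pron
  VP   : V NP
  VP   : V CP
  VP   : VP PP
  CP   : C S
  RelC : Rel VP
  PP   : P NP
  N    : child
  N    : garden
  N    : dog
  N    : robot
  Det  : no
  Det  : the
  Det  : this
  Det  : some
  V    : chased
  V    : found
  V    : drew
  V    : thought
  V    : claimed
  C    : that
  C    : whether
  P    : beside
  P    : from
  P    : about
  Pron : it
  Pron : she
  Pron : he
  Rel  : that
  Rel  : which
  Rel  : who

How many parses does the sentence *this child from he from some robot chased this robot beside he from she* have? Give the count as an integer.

Two of the 10 distinct bracketings:
[S [NP [NP [Det this] [N child]] [PP [P from] [NP [NP [Pron he]] [PP [P from] [NP [Det some] [N robot]]]]]] [VP [V chased] [NP [NP [Det this] [N robot]] [PP [P beside] [NP [NP [Pron he]] [PP [P from] [NP [Pron she]]]]]]]]
[S [NP [NP [Det this] [N child]] [PP [P from] [NP [NP [Pron he]] [PP [P from] [NP [Det some] [N robot]]]]]] [VP [V chased] [NP [NP [NP [Det this] [N robot]] [PP [P beside] [NP [Pron he]]]] [PP [P from] [NP [Pron she]]]]]]
The trees differ in how a recursive rule is bracketed over the same span.

10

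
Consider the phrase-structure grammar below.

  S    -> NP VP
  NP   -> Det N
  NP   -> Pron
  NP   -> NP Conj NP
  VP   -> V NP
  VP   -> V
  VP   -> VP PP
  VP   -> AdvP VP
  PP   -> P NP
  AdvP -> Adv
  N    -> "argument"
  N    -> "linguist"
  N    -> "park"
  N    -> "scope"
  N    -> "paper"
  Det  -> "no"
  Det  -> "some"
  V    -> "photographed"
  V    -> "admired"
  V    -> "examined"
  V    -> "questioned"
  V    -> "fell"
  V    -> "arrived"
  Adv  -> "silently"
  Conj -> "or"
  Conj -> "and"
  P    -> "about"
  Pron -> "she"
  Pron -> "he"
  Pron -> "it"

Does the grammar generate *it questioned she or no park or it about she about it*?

Grammatical

S
  NP
    Pron: it
  VP
    VP
      VP
        V: questioned
        NP
          NP
            Pron: she
          Conj: or
          NP
            NP
              Det: no
              N: park
            Conj: or
            NP
              Pron: it
      PP
        P: about
        NP
          Pron: she
    PP
      P: about
      NP
        Pron: it
Every word is introduced by a lexical rule and the phrasal rules combine the resulting categories into a single S.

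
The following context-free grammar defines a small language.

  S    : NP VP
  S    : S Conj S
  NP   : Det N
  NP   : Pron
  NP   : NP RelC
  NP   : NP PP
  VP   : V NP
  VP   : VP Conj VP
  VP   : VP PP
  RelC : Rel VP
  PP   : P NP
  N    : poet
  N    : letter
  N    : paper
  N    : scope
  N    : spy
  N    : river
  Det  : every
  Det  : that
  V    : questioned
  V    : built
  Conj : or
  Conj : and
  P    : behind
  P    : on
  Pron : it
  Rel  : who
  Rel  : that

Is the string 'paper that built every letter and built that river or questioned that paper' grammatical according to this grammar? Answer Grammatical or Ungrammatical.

Ungrammatical

For S → NP VP, no prefix of the string parses as an NP. The alternative S rule S → S Conj S likewise has no satisfying split.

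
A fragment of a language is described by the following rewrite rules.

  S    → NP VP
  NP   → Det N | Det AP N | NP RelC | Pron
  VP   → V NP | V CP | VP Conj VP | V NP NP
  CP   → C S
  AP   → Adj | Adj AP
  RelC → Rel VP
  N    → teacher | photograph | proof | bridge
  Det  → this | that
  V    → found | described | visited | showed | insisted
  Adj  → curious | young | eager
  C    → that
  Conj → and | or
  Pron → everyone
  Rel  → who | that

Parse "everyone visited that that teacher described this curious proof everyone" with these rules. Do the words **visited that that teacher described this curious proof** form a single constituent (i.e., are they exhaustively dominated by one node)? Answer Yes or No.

[S [NP [Pron everyone]] [VP [V visited] [CP [C that] [S [NP [Det that] [N teacher]] [VP [V described] [NP [Det this] [AP [Adj curious]] [N proof]] [NP [Pron everyone]]]]]]]
The smallest constituent containing 'visited that that teacher described this curious proof' is the VP spanning 'visited that that teacher described this curious proof everyone'; no single node in the tree dominates exactly the given words.

No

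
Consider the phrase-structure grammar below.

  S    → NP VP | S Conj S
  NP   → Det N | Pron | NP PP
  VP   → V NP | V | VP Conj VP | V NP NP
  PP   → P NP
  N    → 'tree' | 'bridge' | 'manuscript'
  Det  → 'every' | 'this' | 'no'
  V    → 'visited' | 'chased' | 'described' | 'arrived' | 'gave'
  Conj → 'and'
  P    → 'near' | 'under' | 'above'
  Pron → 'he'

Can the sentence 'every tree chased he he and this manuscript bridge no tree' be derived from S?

An N word can never sit immediately before an N word in any string this grammar generates, so the substring 'manuscript bridge' rules out a derivation.

Ungrammatical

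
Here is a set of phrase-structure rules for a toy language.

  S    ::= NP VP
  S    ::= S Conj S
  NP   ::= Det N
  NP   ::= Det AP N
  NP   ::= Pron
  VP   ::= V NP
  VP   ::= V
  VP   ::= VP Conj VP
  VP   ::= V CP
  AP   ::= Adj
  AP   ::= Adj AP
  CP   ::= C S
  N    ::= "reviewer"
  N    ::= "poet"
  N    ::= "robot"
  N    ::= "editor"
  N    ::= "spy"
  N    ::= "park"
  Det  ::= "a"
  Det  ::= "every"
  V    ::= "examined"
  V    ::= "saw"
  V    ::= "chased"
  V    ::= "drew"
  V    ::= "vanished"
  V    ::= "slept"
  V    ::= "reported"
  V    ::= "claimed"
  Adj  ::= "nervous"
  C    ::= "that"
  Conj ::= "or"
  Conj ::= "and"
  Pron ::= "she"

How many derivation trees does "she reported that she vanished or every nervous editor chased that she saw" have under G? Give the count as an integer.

2

The two bracketings:
[S [NP [Pron she]] [VP [V reported] [CP [C that] [S [S [NP [Pron she]] [VP [V vanished]]] [Conj or] [S [NP [Det every] [AP [Adj nervous]] [N editor]] [VP [V chased] [CP [C that] [S [NP [Pron she]] [VP [V saw]]]]]]]]]]
[S [S [NP [Pron she]] [VP [V reported] [CP [C that] [S [NP [Pron she]] [VP [V vanished]]]]]] [Conj or] [S [NP [Det every] [AP [Adj nervous]] [N editor]] [VP [V chased] [CP [C that] [S [NP [Pron she]] [VP [V saw]]]]]]]
The trees differ in how a recursive rule is bracketed over the same span.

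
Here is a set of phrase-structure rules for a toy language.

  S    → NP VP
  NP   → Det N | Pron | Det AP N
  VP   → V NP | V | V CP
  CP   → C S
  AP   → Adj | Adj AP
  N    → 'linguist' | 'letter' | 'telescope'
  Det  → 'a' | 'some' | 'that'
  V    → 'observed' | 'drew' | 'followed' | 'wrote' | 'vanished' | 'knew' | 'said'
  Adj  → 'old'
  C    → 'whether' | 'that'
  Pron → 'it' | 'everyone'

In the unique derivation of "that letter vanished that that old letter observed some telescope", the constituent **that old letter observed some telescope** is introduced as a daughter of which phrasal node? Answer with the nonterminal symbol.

CP

S
  NP
    Det: that
    N: letter
  VP
    V: vanished
    CP
      C: that
      S
        NP
          Det: that
          AP
            Adj: old
          N: letter
        VP
          V: observed
          NP
            Det: some
            N: telescope
The span 'that old letter observed some telescope' is the S node built by S → NP VP.
Its mother is the CP built by CP → C S.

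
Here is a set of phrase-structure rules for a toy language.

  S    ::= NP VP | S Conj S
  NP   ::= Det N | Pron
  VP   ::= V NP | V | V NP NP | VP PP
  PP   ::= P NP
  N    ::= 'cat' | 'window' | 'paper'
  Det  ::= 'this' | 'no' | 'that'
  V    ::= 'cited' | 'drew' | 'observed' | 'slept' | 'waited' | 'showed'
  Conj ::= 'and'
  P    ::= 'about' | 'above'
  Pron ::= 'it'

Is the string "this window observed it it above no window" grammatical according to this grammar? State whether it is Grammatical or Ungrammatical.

Grammatical

S
  NP
    Det: this
    N: window
  VP
    VP
      V: observed
      NP
        Pron: it
      NP
        Pron: it
    PP
      P: above
      NP
        Det: no
        N: window
Each bracket corresponds to one application of a listed rule, so the string is derivable from S.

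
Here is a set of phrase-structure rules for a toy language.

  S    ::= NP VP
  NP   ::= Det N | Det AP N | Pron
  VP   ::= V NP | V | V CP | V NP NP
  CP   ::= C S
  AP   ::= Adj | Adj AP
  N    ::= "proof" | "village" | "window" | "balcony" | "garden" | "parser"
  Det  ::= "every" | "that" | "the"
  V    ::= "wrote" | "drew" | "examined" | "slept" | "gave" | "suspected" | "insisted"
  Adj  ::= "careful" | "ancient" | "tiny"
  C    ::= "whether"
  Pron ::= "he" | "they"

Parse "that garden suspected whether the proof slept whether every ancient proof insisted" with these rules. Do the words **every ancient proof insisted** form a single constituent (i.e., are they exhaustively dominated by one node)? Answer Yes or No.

Yes

[S [NP [Det that] [N garden]] [VP [V suspected] [CP [C whether] [S [NP [Det the] [N proof]] [VP [V slept] [CP [C whether] [S [NP [Det every] [AP [Adj ancient]] [N proof]] [VP [V insisted]]]]]]]]]
The words 'every ancient proof insisted' are exhaustively dominated by a single S node (built by S → NP VP), so they form a constituent.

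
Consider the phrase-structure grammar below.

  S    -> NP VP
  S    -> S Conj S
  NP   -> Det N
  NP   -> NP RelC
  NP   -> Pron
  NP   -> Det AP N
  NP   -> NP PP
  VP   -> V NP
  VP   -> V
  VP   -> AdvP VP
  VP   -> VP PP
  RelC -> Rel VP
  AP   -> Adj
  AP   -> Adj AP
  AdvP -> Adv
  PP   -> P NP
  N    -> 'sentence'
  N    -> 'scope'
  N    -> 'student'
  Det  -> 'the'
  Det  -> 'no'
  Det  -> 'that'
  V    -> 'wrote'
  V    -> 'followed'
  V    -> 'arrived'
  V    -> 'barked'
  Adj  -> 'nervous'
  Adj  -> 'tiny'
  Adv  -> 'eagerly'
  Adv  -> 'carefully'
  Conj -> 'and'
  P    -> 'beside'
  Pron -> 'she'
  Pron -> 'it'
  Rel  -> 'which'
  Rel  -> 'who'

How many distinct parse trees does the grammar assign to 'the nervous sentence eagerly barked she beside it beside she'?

9

Two of the 9 distinct bracketings:
[S [NP [Det the] [AP [Adj nervous]] [N sentence]] [VP [AdvP [Adv eagerly]] [VP [V barked] [NP [NP [Pron she]] [PP [P beside] [NP [NP [Pron it]] [PP [P beside] [NP [Pron she]]]]]]]]]
[S [NP [Det the] [AP [Adj nervous]] [N sentence]] [VP [AdvP [Adv eagerly]] [VP [V barked] [NP [NP [NP [Pron she]] [PP [P beside] [NP [Pron it]]]] [PP [P beside] [NP [Pron she]]]]]]]
The trees differ in how a recursive rule is bracketed over the same span.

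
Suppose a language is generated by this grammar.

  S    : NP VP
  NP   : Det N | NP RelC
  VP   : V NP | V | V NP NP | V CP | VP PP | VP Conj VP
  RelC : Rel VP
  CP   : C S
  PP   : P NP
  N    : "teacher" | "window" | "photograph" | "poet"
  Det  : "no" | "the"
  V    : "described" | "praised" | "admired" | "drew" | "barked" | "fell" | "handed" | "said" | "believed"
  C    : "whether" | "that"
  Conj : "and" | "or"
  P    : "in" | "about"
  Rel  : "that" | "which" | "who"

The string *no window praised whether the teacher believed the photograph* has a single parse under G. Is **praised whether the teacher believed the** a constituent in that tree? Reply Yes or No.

[S [NP [Det no] [N window]] [VP [V praised] [CP [C whether] [S [NP [Det the] [N teacher]] [VP [V believed] [NP [Det the] [N photograph]]]]]]]
The smallest constituent containing 'praised whether the teacher believed the' is the VP spanning 'praised whether the teacher believed the photograph'; no single node in the tree dominates exactly the given words.

No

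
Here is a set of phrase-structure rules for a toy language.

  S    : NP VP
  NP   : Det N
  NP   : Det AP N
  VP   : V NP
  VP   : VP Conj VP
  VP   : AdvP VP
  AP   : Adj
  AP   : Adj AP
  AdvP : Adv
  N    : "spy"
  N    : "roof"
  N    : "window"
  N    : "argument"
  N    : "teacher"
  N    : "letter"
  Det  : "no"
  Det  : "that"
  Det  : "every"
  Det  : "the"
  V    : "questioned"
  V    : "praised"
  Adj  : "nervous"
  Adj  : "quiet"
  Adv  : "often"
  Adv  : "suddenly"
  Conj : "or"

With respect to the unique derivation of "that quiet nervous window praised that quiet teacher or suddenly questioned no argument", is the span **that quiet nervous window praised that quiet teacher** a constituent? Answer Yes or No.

[S [NP [Det that] [AP [Adj quiet] [AP [Adj nervous]]] [N window]] [VP [VP [V praised] [NP [Det that] [AP [Adj quiet]] [N teacher]]] [Conj or] [VP [AdvP [Adv suddenly]] [VP [V questioned] [NP [Det no] [N argument]]]]]]
The smallest constituent containing 'that quiet nervous window praised that quiet teacher' is the S spanning 'that quiet nervous window praised that quiet teacher or suddenly questioned no argument'; no single node in the tree dominates exactly the given words.

No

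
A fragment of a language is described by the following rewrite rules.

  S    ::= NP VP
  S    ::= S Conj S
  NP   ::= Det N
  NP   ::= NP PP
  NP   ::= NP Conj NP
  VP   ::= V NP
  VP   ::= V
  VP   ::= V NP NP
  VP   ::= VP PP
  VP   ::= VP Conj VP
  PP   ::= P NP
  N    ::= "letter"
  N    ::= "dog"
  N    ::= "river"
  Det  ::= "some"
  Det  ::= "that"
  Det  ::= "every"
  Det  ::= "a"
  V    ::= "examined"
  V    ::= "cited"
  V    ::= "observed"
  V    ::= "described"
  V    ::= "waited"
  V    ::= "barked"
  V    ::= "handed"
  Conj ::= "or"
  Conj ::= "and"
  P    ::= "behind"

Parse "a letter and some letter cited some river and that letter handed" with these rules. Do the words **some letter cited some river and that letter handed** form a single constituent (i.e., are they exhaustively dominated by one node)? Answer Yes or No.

No

[S [S [NP [NP [Det a] [N letter]] [Conj and] [NP [Det some] [N letter]]] [VP [V cited] [NP [Det some] [N river]]]] [Conj and] [S [NP [Det that] [N letter]] [VP [V handed]]]]
The smallest constituent containing 'some letter cited some river and that letter handed' is the S spanning 'a letter and some letter cited some river and that letter handed'; no single node in the tree dominates exactly the given words.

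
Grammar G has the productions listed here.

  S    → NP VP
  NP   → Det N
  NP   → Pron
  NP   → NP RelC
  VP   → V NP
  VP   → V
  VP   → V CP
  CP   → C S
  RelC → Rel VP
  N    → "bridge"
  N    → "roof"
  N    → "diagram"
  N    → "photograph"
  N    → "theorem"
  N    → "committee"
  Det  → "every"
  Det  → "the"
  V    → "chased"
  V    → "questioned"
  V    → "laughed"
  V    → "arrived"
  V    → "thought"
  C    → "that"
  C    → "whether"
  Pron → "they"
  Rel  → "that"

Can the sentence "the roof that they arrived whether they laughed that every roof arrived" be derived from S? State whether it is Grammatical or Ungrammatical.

For S → NP VP, the only prefix that parses as NP is 'the roof', but the remainder 'that they arrived whether they laughed that every roof arrived' is not a VP under these rules.

Ungrammatical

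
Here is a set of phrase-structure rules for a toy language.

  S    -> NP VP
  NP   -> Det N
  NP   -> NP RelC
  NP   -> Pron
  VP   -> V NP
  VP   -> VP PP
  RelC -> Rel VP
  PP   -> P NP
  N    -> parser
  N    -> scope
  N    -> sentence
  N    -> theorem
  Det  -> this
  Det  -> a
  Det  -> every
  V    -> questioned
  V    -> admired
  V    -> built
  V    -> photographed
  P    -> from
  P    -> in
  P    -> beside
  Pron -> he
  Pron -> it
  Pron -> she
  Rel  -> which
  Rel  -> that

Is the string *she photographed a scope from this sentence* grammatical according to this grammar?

Grammatical

[S [NP [Pron she]] [VP [VP [V photographed] [NP [Det a] [N scope]]] [PP [P from] [NP [Det this] [N sentence]]]]]
Every word is introduced by a lexical rule and the phrasal rules combine the resulting categories into a single S.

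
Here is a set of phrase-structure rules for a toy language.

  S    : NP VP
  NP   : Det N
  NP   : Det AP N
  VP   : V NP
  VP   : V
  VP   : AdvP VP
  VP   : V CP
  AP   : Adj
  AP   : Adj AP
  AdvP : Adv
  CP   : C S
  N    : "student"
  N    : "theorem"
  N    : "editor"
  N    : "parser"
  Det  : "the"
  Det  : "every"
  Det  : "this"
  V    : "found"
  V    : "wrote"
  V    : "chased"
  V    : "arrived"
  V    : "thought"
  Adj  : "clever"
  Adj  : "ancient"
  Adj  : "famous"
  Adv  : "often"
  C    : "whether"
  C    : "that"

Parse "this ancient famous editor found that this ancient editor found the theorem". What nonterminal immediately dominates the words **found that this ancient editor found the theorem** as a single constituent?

S
  NP
    Det: this
    AP
      Adj: ancient
      AP
        Adj: famous
    N: editor
  VP
    V: found
    CP
      C: that
      S
        NP
          Det: this
          AP
            Adj: ancient
          N: editor
        VP
          V: found
          NP
            Det: the
            N: theorem
The span 'found that this ancient editor found the theorem' is the VP node built by VP → V CP.

VP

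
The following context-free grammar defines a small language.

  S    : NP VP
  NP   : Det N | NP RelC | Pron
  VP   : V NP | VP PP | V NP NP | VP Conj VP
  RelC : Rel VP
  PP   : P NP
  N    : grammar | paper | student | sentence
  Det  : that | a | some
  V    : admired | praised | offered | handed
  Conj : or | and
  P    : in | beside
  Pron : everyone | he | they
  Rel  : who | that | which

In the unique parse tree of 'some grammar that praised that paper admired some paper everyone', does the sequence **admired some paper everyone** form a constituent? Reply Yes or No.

Yes

[S [NP [NP [Det some] [N grammar]] [RelC [Rel that] [VP [V praised] [NP [Det that] [N paper]]]]] [VP [V admired] [NP [Det some] [N paper]] [NP [Pron everyone]]]]
The words 'admired some paper everyone' are exhaustively dominated by a single VP node (built by VP → V NP NP), so they form a constituent.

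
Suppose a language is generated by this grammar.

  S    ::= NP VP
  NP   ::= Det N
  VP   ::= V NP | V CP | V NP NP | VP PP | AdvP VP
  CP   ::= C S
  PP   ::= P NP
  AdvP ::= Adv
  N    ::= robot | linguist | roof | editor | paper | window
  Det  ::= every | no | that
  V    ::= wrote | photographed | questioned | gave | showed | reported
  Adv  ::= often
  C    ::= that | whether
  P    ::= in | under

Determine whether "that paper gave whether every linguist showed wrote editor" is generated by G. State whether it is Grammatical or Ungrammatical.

Ungrammatical

A V word can never sit immediately before a V word in any string this grammar generates, so the substring 'showed wrote' rules out a derivation.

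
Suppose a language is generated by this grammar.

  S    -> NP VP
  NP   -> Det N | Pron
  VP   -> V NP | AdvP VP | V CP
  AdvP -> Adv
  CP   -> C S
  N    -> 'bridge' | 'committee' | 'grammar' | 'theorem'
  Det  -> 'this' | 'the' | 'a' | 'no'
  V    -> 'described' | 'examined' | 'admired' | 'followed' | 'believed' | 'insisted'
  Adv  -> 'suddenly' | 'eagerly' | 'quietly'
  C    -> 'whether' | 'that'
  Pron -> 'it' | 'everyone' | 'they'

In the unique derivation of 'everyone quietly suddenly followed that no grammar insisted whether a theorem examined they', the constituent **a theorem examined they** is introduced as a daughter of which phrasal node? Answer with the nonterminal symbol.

[S [NP [Pron everyone]] [VP [AdvP [Adv quietly]] [VP [AdvP [Adv suddenly]] [VP [V followed] [CP [C that] [S [NP [Det no] [N grammar]] [VP [V insisted] [CP [C whether] [S [NP [Det a] [N theorem]] [VP [V examined] [NP [Pron they]]]]]]]]]]]]
The span 'a theorem examined they' is the S node built by S → NP VP.
Its mother is the CP built by CP → C S.

CP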